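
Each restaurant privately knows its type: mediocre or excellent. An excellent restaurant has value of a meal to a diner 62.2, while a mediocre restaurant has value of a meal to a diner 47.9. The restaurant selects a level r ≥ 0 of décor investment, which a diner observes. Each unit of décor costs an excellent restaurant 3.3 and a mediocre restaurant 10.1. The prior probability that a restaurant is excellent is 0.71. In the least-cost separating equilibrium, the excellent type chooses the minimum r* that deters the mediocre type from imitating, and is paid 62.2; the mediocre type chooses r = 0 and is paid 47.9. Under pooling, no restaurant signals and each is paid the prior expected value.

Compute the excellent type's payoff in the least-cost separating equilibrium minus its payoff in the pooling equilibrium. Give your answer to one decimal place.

-0.5

Least-cost separating signal: r* solves 47.9 = 62.2 − 10.1·r*, so r* = (62.2 − 47.9)/10.1 ≈ 1.4158.
Excellent type's separating payoff: 62.2 − 3.3 × r* = 62.2 − 3.3 × (62.2 − 47.9)/10.1 = 62.2 − 47.19/10.1 ≈ 57.528.
Pooling payoff: 0.71 × 62.2 + 0.29 × 47.9 = 58.053.
Difference: 57.528 − 58.053 = -0.525, i.e. -0.5 to one decimal place.
The excellent type would prefer the pooling outcome.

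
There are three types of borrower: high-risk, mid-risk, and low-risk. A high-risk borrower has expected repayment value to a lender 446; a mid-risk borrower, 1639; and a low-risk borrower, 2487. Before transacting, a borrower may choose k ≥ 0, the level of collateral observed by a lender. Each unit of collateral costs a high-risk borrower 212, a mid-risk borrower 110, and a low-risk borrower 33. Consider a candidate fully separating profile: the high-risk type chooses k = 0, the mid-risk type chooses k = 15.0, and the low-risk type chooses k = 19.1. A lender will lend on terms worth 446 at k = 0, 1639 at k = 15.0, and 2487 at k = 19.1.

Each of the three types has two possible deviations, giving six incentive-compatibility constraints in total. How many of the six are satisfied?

4

High-risk (own payoff 446): to k=15.0 gives 1639 − 212×15.0 = -1541 → no gain ✓; to k=19.1 gives 2487 − 212×19.1 = -1562.2 → no gain ✓.
Mid-risk (own payoff 1639 − 110×15.0 = -11): to k=0 gives 446 → profitable ✗; to k=19.1 gives 2487 − 110×19.1 = 386 → profitable ✗.
Low-risk (own payoff 2487 − 33×19.1 = 1856.7): to k=0 gives 446 → no gain ✓; to k=15.0 gives 1639 − 33×15.0 = 1144 → no gain ✓.
4 of the 6 constraints hold; not an equilibrium.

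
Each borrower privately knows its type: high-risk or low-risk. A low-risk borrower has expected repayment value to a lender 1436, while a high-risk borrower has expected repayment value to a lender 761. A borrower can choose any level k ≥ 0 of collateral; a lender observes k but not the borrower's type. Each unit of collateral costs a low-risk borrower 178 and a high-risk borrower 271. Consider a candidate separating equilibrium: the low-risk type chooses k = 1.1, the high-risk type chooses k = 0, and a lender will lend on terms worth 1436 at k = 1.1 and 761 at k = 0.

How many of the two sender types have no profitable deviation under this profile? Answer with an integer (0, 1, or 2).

1

Low-risk type: signal → 1436 − 178 × 1.1 = 1240.2; deviate to 0 → 761. IC holds (1240.2 ≥ 761).
High-risk type: stay at 0 → 761; mimic → 1436 − 271 × 1.1 = 1137.9. IC fails (761 < 1137.9).
1 of 2 constraints hold, so this profile is not an equilibrium.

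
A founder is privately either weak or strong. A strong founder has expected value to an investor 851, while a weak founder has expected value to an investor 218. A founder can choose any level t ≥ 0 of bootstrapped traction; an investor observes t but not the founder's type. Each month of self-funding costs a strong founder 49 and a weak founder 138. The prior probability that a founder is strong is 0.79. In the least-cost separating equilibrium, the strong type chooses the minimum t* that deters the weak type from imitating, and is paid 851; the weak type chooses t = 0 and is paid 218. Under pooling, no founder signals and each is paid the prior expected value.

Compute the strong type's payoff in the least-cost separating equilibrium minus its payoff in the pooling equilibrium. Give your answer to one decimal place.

-91.8

Least-cost separating signal: t* solves 218 = 851 − 138·t*, so t* = (851 − 218)/138 ≈ 4.5870.
Strong type's separating payoff: 851 − 49 × t* = 851 − 49 × (851 − 218)/138 = 851 − 31017/138 ≈ 626.239.
Pooling payoff: 0.79 × 851 + 0.21 × 218 = 718.07.
Difference: 626.239 − 718.07 = -91.831, i.e. -91.8 to one decimal place.
The strong type would prefer the pooling outcome.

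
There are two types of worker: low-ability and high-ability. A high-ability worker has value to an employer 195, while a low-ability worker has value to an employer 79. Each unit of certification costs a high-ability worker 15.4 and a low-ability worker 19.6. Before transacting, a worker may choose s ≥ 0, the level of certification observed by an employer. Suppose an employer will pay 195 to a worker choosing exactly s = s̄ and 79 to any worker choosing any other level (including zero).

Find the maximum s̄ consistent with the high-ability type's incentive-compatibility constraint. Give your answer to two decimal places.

7.53

Choosing s̄ yields the high-ability type 195 − 15.4·s̄; choosing zero yields 79.
The high-ability type is indifferent at 195 − 15.4·s̄ = 79, i.e. s̄ = (195 − 79) / 15.4 ≈ 7.53.
For any s̄ above 7.53 the high-ability type would rather pool at zero, so separation collapses.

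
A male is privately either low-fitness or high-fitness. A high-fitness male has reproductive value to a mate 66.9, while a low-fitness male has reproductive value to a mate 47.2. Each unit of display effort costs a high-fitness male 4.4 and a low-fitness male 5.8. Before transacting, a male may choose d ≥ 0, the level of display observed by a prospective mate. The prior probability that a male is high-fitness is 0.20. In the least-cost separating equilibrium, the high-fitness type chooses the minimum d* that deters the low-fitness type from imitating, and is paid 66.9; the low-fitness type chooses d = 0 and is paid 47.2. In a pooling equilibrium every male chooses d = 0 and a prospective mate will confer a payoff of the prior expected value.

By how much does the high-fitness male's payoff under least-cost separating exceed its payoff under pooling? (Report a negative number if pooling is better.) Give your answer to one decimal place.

Least-cost separating signal: d* solves 47.2 = 66.9 − 5.8·d*, so d* = (66.9 − 47.2)/5.8 ≈ 3.3966.
High-fitness type's separating payoff: 66.9 − 4.4 × d* = 66.9 − 4.4 × (66.9 − 47.2)/5.8 = 66.9 − 86.68/5.8 ≈ 51.955.
Pooling payoff: 0.20 × 66.9 + 0.80 × 47.2 = 51.14.
Difference: 51.955 − 51.14 = 0.815, i.e. 0.8 to one decimal place.
The high-fitness type prefers to separate.

0.8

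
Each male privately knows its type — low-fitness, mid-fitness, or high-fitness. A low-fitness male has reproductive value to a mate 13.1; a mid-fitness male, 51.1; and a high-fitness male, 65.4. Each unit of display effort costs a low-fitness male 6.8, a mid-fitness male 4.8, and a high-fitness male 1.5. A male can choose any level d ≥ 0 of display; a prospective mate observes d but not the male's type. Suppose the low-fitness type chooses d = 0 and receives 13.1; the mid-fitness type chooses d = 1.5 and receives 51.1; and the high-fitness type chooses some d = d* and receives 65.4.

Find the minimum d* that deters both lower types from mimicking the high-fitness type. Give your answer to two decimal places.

Low-fitness type (on-path payoff 13.1) won't mimic when 13.1 ≥ 65.4 − 6.8·d*, i.e. d* ≥ 7.69.
Mid-fitness type (on-path payoff 51.1 − 4.8×1.5 = 43.9) won't mimic when 43.9 ≥ 65.4 − 4.8·d*, i.e. d* ≥ 4.48.
Both must hold, so d* = max(7.69, 4.48) = 7.69. The low-fitness type's constraint binds.

7.69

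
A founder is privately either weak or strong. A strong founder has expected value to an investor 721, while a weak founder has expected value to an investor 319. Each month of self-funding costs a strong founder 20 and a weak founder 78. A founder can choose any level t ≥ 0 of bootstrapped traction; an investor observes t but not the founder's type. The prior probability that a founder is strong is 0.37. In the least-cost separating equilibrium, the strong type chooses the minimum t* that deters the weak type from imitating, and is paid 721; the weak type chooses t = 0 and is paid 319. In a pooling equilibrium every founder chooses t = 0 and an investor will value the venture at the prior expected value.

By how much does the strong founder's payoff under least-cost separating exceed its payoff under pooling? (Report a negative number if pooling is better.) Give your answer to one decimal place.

Least-cost separating signal: t* solves 319 = 721 − 78·t*, so t* = (721 − 319)/78 ≈ 5.1538.
Strong type's separating payoff: 721 − 20 × t* = 721 − 20 × (721 − 319)/78 = 721 − 8040/78 ≈ 617.923.
Pooling payoff: 0.37 × 721 + 0.63 × 319 = 467.74.
Difference: 617.923 − 467.74 = 150.183, i.e. 150.2 to one decimal place.
The strong type prefers to separate.

150.2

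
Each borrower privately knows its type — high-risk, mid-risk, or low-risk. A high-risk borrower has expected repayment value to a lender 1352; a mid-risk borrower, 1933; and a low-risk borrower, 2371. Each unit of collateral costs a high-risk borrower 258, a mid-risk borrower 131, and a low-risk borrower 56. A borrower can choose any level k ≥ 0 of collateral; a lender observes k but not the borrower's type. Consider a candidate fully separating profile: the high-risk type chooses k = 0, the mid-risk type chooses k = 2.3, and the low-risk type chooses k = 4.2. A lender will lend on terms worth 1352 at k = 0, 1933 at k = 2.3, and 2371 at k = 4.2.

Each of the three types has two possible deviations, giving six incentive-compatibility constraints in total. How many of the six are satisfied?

5

Low-risk (own payoff 2371 − 56×4.2 = 2135.8): to k=0 gives 1352 → no gain ✓; to k=2.3 gives 1933 − 56×2.3 = 1804.2 → no gain ✓.
Mid-risk (own payoff 1933 − 131×2.3 = 1631.7): to k=0 gives 1352 → no gain ✓; to k=4.2 gives 2371 − 131×4.2 = 1820.8 → profitable ✗.
High-risk (own payoff 1352): to k=2.3 gives 1933 − 258×2.3 = 1339.6 → no gain ✓; to k=4.2 gives 2371 − 258×4.2 = 1287.4 → no gain ✓.
5 of the 6 constraints hold; not an equilibrium.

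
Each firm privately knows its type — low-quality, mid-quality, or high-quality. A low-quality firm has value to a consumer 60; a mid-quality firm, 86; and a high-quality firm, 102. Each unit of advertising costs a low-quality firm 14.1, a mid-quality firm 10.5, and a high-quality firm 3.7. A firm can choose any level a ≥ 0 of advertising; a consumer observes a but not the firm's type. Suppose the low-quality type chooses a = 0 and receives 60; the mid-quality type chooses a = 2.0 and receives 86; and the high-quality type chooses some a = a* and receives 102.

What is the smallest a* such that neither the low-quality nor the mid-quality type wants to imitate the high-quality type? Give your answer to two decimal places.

Mid-quality type (on-path payoff 86 − 10.5×2.0 = 65) won't mimic when 65 ≥ 102 − 10.5·a*, i.e. a* ≥ 3.52.
Low-quality type (on-path payoff 60) won't mimic when 60 ≥ 102 − 14.1·a*, i.e. a* ≥ 2.98.
Both must hold, so a* = max(2.98, 3.52) = 3.52. The mid-quality type's constraint binds.

3.52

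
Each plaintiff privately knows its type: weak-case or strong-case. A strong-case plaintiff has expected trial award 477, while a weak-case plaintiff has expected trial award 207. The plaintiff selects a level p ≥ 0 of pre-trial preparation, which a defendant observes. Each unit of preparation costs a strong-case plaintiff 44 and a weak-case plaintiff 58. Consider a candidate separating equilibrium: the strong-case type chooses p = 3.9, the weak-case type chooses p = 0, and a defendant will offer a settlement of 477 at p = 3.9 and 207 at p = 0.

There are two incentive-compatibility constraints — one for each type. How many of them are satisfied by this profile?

Strong-case type: signal → 477 − 44 × 3.9 = 305.4; deviate to 0 → 207. IC holds (305.4 ≥ 207).
Weak-case type: stay at 0 → 207; mimic → 477 − 58 × 3.9 = 250.8. IC fails (207 < 250.8).
1 of 2 constraints hold, so this profile is not an equilibrium.

1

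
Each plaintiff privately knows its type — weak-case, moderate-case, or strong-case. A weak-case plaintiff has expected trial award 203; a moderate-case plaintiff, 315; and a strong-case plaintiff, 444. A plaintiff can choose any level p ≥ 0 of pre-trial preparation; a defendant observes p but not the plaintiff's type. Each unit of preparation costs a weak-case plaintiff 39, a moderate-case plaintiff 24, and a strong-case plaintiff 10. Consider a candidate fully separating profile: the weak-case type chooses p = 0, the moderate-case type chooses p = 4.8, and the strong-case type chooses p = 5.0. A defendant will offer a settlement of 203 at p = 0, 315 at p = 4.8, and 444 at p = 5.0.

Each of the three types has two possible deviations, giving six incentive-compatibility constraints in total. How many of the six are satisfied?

Weak-case (own payoff 203): to p=4.8 gives 315 − 39×4.8 = 127.8 → no gain ✓; to p=5.0 gives 444 − 39×5.0 = 249 → profitable ✗.
Strong-case (own payoff 444 − 10×5.0 = 394): to p=0 gives 203 → no gain ✓; to p=4.8 gives 315 − 10×4.8 = 267 → no gain ✓.
Moderate-case (own payoff 315 − 24×4.8 = 199.8): to p=0 gives 203 → profitable ✗; to p=5.0 gives 444 − 24×5.0 = 324 → profitable ✗.
3 of the 6 constraints hold; not an equilibrium.

3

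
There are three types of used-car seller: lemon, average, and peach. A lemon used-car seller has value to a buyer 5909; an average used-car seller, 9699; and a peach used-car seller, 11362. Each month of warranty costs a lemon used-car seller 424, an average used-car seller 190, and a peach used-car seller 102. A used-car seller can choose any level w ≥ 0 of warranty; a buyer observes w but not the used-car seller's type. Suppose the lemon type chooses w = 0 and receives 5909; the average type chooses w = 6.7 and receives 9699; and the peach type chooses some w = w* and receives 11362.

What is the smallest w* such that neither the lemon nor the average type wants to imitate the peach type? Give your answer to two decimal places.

Average type (on-path payoff 9699 − 190×6.7 = 8426) won't mimic when 8426 ≥ 11362 − 190·w*, i.e. w* ≥ 15.45.
Lemon type (on-path payoff 5909) won't mimic when 5909 ≥ 11362 − 424·w*, i.e. w* ≥ 12.86.
Both must hold, so w* = max(12.86, 15.45) = 15.45. The average type's constraint binds.

15.45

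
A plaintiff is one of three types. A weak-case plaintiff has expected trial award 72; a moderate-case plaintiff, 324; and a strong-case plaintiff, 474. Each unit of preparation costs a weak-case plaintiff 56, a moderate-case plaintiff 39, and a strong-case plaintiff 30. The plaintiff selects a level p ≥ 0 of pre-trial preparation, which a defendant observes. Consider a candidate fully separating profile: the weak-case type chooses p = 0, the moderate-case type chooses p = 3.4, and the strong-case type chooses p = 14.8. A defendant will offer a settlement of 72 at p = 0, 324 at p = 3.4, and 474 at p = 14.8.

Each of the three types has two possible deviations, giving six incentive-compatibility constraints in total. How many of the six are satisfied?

Strong-case (own payoff 474 − 30×14.8 = 30): to p=0 gives 72 → profitable ✗; to p=3.4 gives 324 − 30×3.4 = 222 → profitable ✗.
Moderate-case (own payoff 324 − 39×3.4 = 191.4): to p=0 gives 72 → no gain ✓; to p=14.8 gives 474 − 39×14.8 = -103.2 → no gain ✓.
Weak-case (own payoff 72): to p=3.4 gives 324 − 56×3.4 = 133.6 → profitable ✗; to p=14.8 gives 474 − 56×14.8 = -354.8 → no gain ✓.
3 of the 6 constraints hold; not an equilibrium.

3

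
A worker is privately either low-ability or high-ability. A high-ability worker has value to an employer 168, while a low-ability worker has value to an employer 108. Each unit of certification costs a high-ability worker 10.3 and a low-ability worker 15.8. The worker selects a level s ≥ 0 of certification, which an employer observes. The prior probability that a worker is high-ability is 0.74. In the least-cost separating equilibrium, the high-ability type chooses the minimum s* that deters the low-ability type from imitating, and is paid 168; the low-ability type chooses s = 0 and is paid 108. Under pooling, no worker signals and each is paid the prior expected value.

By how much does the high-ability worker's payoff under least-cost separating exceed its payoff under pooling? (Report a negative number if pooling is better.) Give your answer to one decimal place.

-23.5

Least-cost separating signal: s* solves 108 = 168 − 15.8·s*, so s* = (168 − 108)/15.8 ≈ 3.7975.
High-ability type's separating payoff: 168 − 10.3 × s* = 168 − 10.3 × (168 − 108)/15.8 = 168 − 618/15.8 ≈ 128.886.
Pooling payoff: 0.74 × 168 + 0.26 × 108 = 152.4.
Difference: 128.886 − 152.4 = -23.514, i.e. -23.5 to one decimal place.
The high-ability type would prefer the pooling outcome.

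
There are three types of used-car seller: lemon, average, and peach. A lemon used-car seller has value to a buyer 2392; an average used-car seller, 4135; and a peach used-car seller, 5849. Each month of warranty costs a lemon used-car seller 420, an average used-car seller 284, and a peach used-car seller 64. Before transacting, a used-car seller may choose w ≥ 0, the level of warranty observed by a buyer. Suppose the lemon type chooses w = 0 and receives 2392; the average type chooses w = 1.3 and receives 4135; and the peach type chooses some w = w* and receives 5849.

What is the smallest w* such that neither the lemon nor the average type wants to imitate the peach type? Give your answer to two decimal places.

8.23

Lemon type (on-path payoff 2392) won't mimic when 2392 ≥ 5849 − 420·w*, i.e. w* ≥ 8.23.
Average type (on-path payoff 4135 − 284×1.3 = 3765.8) won't mimic when 3765.8 ≥ 5849 − 284·w*, i.e. w* ≥ 7.34.
Both must hold, so w* = max(8.23, 7.34) = 8.23. The lemon type's constraint binds.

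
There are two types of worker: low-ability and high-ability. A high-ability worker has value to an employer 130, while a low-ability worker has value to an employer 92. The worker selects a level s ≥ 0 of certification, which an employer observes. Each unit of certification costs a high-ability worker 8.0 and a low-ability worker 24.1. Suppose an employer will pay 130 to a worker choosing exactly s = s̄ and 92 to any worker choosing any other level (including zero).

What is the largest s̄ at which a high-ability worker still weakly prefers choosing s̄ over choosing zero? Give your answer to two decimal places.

4.75

Choosing s̄ yields the high-ability type 130 − 8.0·s̄; choosing zero yields 92.
The high-ability type is indifferent at 130 − 8.0·s̄ = 92, i.e. s̄ = (130 − 92) / 8.0 = 4.75.
For any s̄ above 4.75 the high-ability type would rather pool at zero, so separation collapses.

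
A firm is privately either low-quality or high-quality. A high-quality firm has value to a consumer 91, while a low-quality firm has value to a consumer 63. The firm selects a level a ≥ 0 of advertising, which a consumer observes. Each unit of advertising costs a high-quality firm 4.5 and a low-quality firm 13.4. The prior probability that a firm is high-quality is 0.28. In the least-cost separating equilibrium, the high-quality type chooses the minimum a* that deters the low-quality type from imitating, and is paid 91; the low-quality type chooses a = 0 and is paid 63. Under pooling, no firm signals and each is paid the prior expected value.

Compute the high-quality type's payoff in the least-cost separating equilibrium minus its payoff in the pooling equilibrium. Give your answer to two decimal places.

Least-cost separating signal: a* solves 63 = 91 − 13.4·a*, so a* = (91 − 63)/13.4 ≈ 2.0896.
High-quality type's separating payoff: 91 − 4.5 × a* = 91 − 4.5 × (91 − 63)/13.4 = 91 − 126/13.4 ≈ 81.5970.
Pooling payoff: 0.28 × 91 + 0.72 × 63 = 70.84.
Difference: 81.5970 − 70.84 = 10.757, i.e. 10.76 to two decimal places.
The high-quality type prefers to separate.

10.76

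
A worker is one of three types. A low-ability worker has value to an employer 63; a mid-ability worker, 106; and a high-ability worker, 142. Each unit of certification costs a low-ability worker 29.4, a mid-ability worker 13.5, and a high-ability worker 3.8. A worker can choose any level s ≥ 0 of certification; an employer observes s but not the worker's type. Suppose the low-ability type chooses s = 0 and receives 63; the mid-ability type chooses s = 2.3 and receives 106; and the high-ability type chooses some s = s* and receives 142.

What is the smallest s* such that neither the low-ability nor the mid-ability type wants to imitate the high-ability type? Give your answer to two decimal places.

Low-ability type (on-path payoff 63) won't mimic when 63 ≥ 142 − 29.4·s*, i.e. s* ≥ 2.69.
Mid-ability type (on-path payoff 106 − 13.5×2.3 = 74.95) won't mimic when 74.95 ≥ 142 − 13.5·s*, i.e. s* ≥ 4.97.
Both must hold, so s* = max(2.69, 4.97) = 4.97. The mid-ability type's constraint binds.

4.97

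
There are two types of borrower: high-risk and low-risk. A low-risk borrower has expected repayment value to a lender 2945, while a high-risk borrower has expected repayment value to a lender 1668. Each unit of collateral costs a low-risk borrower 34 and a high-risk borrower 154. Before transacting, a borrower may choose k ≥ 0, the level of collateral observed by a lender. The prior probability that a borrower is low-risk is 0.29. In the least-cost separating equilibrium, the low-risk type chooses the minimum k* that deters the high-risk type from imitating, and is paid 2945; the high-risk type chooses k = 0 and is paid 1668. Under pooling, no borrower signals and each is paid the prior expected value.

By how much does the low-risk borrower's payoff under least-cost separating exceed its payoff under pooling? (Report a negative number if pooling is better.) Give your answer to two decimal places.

624.73

Least-cost separating signal: k* solves 1668 = 2945 − 154·k*, so k* = (2945 − 1668)/154 ≈ 8.2922.
Low-risk type's separating payoff: 2945 − 34 × k* = 2945 − 34 × (2945 − 1668)/154 = 2945 − 43418/154 ≈ 2663.0649.
Pooling payoff: 0.29 × 2945 + 0.71 × 1668 = 2038.33.
Difference: 2663.0649 − 2038.33 = 624.7349, i.e. 624.73 to two decimal places.
The low-risk type prefers to separate.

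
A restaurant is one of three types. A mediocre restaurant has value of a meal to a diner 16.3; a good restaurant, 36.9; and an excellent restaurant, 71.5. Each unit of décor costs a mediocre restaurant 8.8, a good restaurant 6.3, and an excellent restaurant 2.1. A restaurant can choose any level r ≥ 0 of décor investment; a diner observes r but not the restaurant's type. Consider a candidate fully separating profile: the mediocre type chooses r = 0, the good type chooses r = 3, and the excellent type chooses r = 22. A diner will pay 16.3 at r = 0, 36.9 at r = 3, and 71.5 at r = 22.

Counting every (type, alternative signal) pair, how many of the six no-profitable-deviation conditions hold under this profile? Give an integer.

5

Mediocre (own payoff 16.3): to r=3 gives 36.9 − 8.8×3 = 10.5 → no gain ✓; to r=22 gives 71.5 − 8.8×22 = -122.1 → no gain ✓.
Excellent (own payoff 71.5 − 2.1×22 = 25.3): to r=0 gives 16.3 → no gain ✓; to r=3 gives 36.9 − 2.1×3 = 30.6 → profitable ✗.
Good (own payoff 36.9 − 6.3×3 = 18): to r=0 gives 16.3 → no gain ✓; to r=22 gives 71.5 − 6.3×22 = -67.1 → no gain ✓.
5 of the 6 constraints hold; not an equilibrium.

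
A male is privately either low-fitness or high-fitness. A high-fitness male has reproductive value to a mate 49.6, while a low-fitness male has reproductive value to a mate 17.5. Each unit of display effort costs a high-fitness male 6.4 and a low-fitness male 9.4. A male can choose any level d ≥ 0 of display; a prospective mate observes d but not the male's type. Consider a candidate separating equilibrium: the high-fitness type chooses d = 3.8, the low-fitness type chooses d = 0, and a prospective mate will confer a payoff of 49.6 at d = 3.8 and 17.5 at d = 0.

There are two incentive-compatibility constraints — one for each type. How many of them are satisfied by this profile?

High-fitness type: signal → 49.6 − 6.4 × 3.8 = 25.28; deviate to 0 → 17.5. IC holds (25.28 ≥ 17.5).
Low-fitness type: stay at 0 → 17.5; mimic → 49.6 − 9.4 × 3.8 = 13.88. IC holds (17.5 ≥ 13.88).
2 of 2 constraints hold, so this is a separating equilibrium.

2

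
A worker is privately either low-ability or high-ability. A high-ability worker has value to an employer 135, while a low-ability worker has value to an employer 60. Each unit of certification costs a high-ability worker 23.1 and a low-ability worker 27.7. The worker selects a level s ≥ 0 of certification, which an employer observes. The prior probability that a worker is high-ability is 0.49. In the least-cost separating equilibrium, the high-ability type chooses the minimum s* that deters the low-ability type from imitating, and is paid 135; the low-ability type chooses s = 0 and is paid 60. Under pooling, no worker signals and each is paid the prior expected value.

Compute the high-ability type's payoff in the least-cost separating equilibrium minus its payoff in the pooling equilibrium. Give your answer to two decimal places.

Least-cost separating signal: s* solves 60 = 135 − 27.7·s*, so s* = (135 − 60)/27.7 ≈ 2.7076.
High-ability type's separating payoff: 135 − 23.1 × s* = 135 − 23.1 × (135 − 60)/27.7 = 135 − 1732.5/27.7 ≈ 72.4549.
Pooling payoff: 0.49 × 135 + 0.51 × 60 = 96.75.
Difference: 72.4549 − 96.75 = -24.2951, i.e. -24.30 to two decimal places.
The high-ability type would prefer the pooling outcome.

-24.30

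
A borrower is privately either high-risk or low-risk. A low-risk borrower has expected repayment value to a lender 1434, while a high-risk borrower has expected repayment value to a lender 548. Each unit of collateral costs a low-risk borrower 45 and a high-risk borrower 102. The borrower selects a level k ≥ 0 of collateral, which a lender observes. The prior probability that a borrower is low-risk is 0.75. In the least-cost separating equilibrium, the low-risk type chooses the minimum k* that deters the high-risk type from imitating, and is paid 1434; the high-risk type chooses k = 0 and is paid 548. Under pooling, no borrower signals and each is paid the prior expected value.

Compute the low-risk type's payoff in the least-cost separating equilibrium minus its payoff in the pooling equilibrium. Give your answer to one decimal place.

-169.4

Least-cost separating signal: k* solves 548 = 1434 − 102·k*, so k* = (1434 − 548)/102 ≈ 8.6863.
Low-risk type's separating payoff: 1434 − 45 × k* = 1434 − 45 × (1434 − 548)/102 = 1434 − 39870/102 ≈ 1043.118.
Pooling payoff: 0.75 × 1434 + 0.25 × 548 = 1212.5.
Difference: 1043.118 − 1212.5 = -169.382, i.e. -169.4 to one decimal place.
The low-risk type would prefer the pooling outcome.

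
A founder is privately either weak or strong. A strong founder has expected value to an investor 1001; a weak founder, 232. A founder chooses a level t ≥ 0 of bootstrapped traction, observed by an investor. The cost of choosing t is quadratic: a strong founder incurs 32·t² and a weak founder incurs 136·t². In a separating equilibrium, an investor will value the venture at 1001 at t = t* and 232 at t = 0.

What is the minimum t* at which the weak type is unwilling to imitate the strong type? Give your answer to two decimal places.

The weak type at t = 0 receives 232; imitating at t* yields 1001 − 136·t*².
Indifference: 232 = 1001 − 136·t*², so t*² = (1001 − 232) / 136 ≈ 5.6544.
t* = √5.6544 ≈ 2.38.

2.38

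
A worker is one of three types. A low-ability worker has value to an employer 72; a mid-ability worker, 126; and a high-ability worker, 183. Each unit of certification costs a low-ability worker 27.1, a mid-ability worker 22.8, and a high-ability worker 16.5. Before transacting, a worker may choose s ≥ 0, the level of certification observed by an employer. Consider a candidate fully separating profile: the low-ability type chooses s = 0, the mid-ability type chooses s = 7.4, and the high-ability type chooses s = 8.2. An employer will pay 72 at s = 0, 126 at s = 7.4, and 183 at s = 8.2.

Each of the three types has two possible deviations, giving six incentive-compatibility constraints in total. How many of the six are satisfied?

3

Low-ability (own payoff 72): to s=7.4 gives 126 − 27.1×7.4 = -74.54 → no gain ✓; to s=8.2 gives 183 − 27.1×8.2 = -39.22 → no gain ✓.
High-ability (own payoff 183 − 16.5×8.2 = 47.7): to s=0 gives 72 → profitable ✗; to s=7.4 gives 126 − 16.5×7.4 = 3.9 → no gain ✓.
Mid-ability (own payoff 126 − 22.8×7.4 = -42.72): to s=0 gives 72 → profitable ✗; to s=8.2 gives 183 − 22.8×8.2 = -3.96 → profitable ✗.
3 of the 6 constraints hold; not an equilibrium.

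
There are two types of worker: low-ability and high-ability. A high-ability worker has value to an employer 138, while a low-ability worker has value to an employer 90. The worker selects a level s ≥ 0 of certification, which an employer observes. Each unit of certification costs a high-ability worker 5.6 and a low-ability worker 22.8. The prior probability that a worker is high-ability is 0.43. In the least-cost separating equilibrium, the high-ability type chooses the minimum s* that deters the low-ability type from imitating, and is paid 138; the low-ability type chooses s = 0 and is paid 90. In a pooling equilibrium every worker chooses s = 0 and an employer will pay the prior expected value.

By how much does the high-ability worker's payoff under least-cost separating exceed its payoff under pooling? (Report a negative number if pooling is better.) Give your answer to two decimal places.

Least-cost separating signal: s* solves 90 = 138 − 22.8·s*, so s* = (138 − 90)/22.8 ≈ 2.1053.
High-ability type's separating payoff: 138 − 5.6 × s* = 138 − 5.6 × (138 − 90)/22.8 = 138 − 268.8/22.8 ≈ 126.2105.
Pooling payoff: 0.43 × 138 + 0.57 × 90 = 110.64.
Difference: 126.2105 − 110.64 = 15.5705, i.e. 15.57 to two decimal places.
The high-ability type prefers to separate.

15.57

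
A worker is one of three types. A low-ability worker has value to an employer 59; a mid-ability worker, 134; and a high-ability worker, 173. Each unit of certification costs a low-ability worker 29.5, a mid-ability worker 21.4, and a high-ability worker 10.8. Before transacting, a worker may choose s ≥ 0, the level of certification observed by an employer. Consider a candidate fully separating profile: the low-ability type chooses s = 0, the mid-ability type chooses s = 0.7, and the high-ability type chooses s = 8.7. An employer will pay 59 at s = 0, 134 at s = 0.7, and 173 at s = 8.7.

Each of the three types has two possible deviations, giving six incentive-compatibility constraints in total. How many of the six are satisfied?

4

High-ability (own payoff 173 − 10.8×8.7 = 79.04): to s=0 gives 59 → no gain ✓; to s=0.7 gives 134 − 10.8×0.7 = 126.44 → profitable ✗.
Low-ability (own payoff 59): to s=0.7 gives 134 − 29.5×0.7 = 113.35 → profitable ✗; to s=8.7 gives 173 − 29.5×8.7 = -83.65 → no gain ✓.
Mid-ability (own payoff 134 − 21.4×0.7 = 119.02): to s=0 gives 59 → no gain ✓; to s=8.7 gives 173 − 21.4×8.7 = -13.18 → no gain ✓.
4 of the 6 constraints hold; not an equilibrium.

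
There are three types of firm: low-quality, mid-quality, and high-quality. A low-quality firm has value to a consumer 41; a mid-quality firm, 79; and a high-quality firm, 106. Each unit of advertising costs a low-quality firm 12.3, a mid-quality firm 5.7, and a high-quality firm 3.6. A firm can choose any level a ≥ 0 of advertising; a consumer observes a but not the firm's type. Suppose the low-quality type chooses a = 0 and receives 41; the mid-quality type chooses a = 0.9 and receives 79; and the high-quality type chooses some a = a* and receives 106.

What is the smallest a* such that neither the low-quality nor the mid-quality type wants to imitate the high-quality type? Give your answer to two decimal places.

Low-quality type (on-path payoff 41) won't mimic when 41 ≥ 106 − 12.3·a*, i.e. a* ≥ 5.28.
Mid-quality type (on-path payoff 79 − 5.7×0.9 = 73.87) won't mimic when 73.87 ≥ 106 − 5.7·a*, i.e. a* ≥ 5.64.
Both must hold, so a* = max(5.28, 5.64) = 5.64. The mid-quality type's constraint binds.

5.64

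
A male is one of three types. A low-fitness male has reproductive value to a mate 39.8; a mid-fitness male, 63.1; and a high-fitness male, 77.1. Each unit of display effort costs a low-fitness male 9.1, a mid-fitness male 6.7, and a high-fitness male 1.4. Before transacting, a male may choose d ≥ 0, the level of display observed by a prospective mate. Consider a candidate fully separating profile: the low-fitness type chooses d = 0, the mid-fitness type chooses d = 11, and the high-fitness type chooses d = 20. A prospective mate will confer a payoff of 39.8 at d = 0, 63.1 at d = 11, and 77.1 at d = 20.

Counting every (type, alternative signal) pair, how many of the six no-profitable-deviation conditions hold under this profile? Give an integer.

Low-fitness (own payoff 39.8): to d=11 gives 63.1 − 9.1×11 = -37 → no gain ✓; to d=20 gives 77.1 − 9.1×20 = -104.9 → no gain ✓.
High-fitness (own payoff 77.1 − 1.4×20 = 49.1): to d=0 gives 39.8 → no gain ✓; to d=11 gives 63.1 − 1.4×11 = 47.7 → no gain ✓.
Mid-fitness (own payoff 63.1 − 6.7×11 = -10.6): to d=0 gives 39.8 → profitable ✗; to d=20 gives 77.1 − 6.7×20 = -56.9 → no gain ✓.
5 of the 6 constraints hold; not an equilibrium.

5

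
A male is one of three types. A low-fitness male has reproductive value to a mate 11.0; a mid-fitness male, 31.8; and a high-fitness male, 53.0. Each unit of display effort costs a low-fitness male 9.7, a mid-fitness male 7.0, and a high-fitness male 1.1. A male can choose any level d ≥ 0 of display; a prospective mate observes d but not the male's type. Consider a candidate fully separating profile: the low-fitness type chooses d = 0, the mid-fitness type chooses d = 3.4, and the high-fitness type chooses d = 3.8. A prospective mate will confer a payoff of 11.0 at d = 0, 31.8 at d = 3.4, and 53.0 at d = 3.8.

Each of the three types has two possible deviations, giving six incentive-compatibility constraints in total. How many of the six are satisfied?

Low-fitness (own payoff 11.0): to d=3.4 gives 31.8 − 9.7×3.4 = -1.18 → no gain ✓; to d=3.8 gives 53.0 − 9.7×3.8 = 16.14 → profitable ✗.
High-fitness (own payoff 53.0 − 1.1×3.8 = 48.82): to d=0 gives 11.0 → no gain ✓; to d=3.4 gives 31.8 − 1.1×3.4 = 28.06 → no gain ✓.
Mid-fitness (own payoff 31.8 − 7.0×3.4 = 8): to d=0 gives 11.0 → profitable ✗; to d=3.8 gives 53.0 − 7.0×3.8 = 26.4 → profitable ✗.
3 of the 6 constraints hold; not an equilibrium.

3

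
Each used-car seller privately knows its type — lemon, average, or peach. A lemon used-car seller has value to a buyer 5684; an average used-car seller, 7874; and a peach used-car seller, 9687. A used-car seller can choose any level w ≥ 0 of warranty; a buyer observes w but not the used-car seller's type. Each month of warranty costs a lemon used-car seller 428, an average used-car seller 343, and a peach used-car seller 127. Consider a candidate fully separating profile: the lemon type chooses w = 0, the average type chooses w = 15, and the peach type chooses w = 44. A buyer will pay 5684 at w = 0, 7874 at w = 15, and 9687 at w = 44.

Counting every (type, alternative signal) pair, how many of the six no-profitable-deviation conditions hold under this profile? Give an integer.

3

Lemon (own payoff 5684): to w=15 gives 7874 − 428×15 = 1454 → no gain ✓; to w=44 gives 9687 − 428×44 = -9145 → no gain ✓.
Average (own payoff 7874 − 343×15 = 2729): to w=0 gives 5684 → profitable ✗; to w=44 gives 9687 − 343×44 = -5405 → no gain ✓.
Peach (own payoff 9687 − 127×44 = 4099): to w=0 gives 5684 → profitable ✗; to w=15 gives 7874 − 127×15 = 5969 → profitable ✗.
3 of the 6 constraints hold; not an equilibrium.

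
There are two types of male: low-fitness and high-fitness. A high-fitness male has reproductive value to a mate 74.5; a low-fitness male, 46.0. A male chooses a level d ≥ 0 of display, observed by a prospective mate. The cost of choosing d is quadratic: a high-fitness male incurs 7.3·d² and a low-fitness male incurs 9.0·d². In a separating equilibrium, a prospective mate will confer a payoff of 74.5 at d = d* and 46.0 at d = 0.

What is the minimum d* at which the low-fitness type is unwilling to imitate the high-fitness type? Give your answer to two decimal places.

The low-fitness type at d = 0 receives 46.0; imitating at d* yields 74.5 − 9.0·d*².
Indifference: 46.0 = 74.5 − 9.0·d*², so d*² = (74.5 − 46.0) / 9.0 ≈ 3.1667.
d* = √3.1667 ≈ 1.78.

1.78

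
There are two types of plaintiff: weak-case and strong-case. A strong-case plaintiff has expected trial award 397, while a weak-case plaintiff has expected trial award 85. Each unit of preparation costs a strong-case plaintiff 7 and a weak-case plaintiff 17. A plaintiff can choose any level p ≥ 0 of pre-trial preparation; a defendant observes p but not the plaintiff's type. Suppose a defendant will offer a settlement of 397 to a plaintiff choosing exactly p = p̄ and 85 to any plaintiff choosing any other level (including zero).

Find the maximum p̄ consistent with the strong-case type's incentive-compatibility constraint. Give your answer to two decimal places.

Choosing p̄ yields the strong-case type 397 − 7·p̄; choosing zero yields 85.
The strong-case type is indifferent at 397 − 7·p̄ = 85, i.e. p̄ = (397 − 85) / 7 ≈ 44.57.
For any p̄ above 44.57 the strong-case type would rather pool at zero, so separation collapses.

44.57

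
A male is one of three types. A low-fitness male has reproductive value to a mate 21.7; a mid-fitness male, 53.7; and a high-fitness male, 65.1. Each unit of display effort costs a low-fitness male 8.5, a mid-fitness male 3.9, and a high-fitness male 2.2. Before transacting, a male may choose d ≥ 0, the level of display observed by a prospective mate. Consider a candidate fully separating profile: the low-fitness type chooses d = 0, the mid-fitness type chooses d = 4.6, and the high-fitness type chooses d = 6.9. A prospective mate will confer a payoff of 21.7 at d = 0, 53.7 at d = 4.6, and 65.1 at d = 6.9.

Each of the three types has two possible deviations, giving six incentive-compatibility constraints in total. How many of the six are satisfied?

5

Low-fitness (own payoff 21.7): to d=4.6 gives 53.7 − 8.5×4.6 = 14.6 → no gain ✓; to d=6.9 gives 65.1 − 8.5×6.9 = 6.45 → no gain ✓.
High-fitness (own payoff 65.1 − 2.2×6.9 = 49.92): to d=0 gives 21.7 → no gain ✓; to d=4.6 gives 53.7 − 2.2×4.6 = 43.58 → no gain ✓.
Mid-fitness (own payoff 53.7 − 3.9×4.6 = 35.76): to d=0 gives 21.7 → no gain ✓; to d=6.9 gives 65.1 − 3.9×6.9 = 38.19 → profitable ✗.
5 of the 6 constraints hold; not an equilibrium.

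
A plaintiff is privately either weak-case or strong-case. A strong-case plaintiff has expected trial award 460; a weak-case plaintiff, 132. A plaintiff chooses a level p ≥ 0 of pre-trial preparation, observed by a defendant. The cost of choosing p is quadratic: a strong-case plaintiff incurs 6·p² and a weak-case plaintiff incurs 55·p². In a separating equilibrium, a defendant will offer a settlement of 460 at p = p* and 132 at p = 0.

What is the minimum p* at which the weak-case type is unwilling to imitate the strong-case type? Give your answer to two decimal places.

2.44

The weak-case type at p = 0 receives 132; imitating at p* yields 460 − 55·p*².
Indifference: 132 = 460 − 55·p*², so p*² = (460 − 132) / 55 ≈ 5.9636.
p* = √5.9636 ≈ 2.44.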